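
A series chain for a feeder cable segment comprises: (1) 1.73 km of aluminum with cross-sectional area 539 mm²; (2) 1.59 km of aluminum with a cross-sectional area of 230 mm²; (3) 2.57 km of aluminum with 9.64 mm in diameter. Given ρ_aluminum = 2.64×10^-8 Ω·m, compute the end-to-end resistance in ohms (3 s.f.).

1.20 Ω

Seg 1: A = 539 mm² = 5.390e-04 m²
R_1 = (2.64×10^-8)(1730)/(5.390e-04) = 0.08473 Ω
Seg 2: A = 230 mm² = 2.300e-04 m²
R_2 = (2.64×10^-8)(1590)/(2.300e-04) = 0.1825 Ω
Seg 3: A = π(d/2)² = π(4.8200e-03 m)² = 7.299e-05 m²
R_3 = (2.64×10^-8)(2570)/(7.299e-05) = 0.9296 Ω
R_total = R_1 + R_2 + R_3 = 1.20 Ω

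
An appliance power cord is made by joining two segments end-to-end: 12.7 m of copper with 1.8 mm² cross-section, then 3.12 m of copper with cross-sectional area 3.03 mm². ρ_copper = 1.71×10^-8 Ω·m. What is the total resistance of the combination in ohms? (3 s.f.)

Segment 1: A = 1.8 mm² = 1.800e-06 m²
R₁ = ρL/A = (1.71×10^-8)(12.7)/(1.800e-06) = 0.1207 Ω
Segment 2: A = 3.03 mm² = 3.030e-06 m²
R₂ = (1.71×10^-8)(3.12)/(3.030e-06) = 0.01761 Ω
R = R₁ + R₂ = 0.138 Ω

0.138 Ω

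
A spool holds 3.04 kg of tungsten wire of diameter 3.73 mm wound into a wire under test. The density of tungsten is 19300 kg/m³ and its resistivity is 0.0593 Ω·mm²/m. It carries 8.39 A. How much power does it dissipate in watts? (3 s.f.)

ρ = 0.0593 Ω·mm²/m = 5.93×10^-8 Ω·m
A = π(d/2)² = π(1.8650e-03 m)² = 1.0927e-05 m²
L = m/(density·A) = 3.04/(19300×1.0927e-05) = 14.41 m
R = ρL/A = (5.93×10^-8)(14.41)/(1.0927e-05) = 0.07823 Ω
P = I²R = (8.39)² × 0.07823 = 5.51 W

5.51 W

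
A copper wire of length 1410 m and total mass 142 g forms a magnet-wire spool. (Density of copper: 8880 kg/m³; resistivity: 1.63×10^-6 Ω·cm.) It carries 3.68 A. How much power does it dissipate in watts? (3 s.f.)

ρ = 1.63×10^-6 Ω·cm = 1.63×10^-8 Ω·m
A = m/(density·L) = 0.142/(8880×1410) = 1.1341e-08 m²
R = ρL/A = (1.63×10^-8)(1410)/(1.1341e-08) = 2027 Ω
P = I²R = (3.68)² × 2027 = 27400 W

27400 W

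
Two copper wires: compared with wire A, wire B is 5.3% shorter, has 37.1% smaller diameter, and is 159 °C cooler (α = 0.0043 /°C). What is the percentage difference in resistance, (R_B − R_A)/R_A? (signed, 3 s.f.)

R ∝ ρL/d² with ρ ∝ (1+αΔT), so R_B/R_A = (1 − 5.3/100) × (1 − 37.1/100)⁻² × (1 − 0.0043×159)
= 0.947 × 2.527 × 0.3163 = 0.7571
(R_B − R_A)/R_A = 0.7571 − 1 = -24.3%

-24.3%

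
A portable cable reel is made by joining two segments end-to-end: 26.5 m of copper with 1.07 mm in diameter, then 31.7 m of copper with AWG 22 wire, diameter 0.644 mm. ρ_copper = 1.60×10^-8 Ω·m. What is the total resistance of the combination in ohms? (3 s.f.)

2.03 Ω

Segment 1: A = π(d/2)² = π(5.3500e-04 m)² = 8.992e-07 m²
R₁ = ρL/A = (1.60×10^-8)(26.5)/(8.992e-07) = 0.4715 Ω
Segment 2: A = π(0.644/2 mm)² = π(3.2200e-04 m)² = 3.257e-07 m²
R₂ = (1.60×10^-8)(31.7)/(3.257e-07) = 1.557 Ω
R = R₁ + R₂ = 2.03 Ω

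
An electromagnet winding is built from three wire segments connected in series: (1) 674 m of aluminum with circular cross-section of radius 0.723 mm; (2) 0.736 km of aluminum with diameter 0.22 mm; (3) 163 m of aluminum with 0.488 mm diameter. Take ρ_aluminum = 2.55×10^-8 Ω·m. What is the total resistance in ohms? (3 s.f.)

526 Ω

Seg 1: A = πr² = π(7.2300e-04 m)² = 1.642e-06 m²
R_1 = (2.55×10^-8)(674)/(1.642e-06) = 10.47 Ω
Seg 2: A = π(d/2)² = π(1.1000e-04 m)² = 3.801e-08 m²
R_2 = (2.55×10^-8)(736)/(3.801e-08) = 493.7 Ω
Seg 3: A = π(d/2)² = π(2.4400e-04 m)² = 1.870e-07 m²
R_3 = (2.55×10^-8)(163)/(1.870e-07) = 22.22 Ω
R_total = R_1 + R_2 + R_3 = 526 Ω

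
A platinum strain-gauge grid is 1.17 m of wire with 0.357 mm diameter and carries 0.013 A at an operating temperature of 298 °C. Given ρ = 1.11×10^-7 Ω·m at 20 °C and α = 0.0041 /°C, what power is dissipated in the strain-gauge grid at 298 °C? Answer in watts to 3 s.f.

A = π(d/2)² = π(1.7850e-04 m)² = 1.001e-07 m²
R₍20₎ = ρL/A = (1.11×10^-7)(1.17)/(1.001e-07) = 1.297 Ω
R₍298₎ = R₍20₎(1 + αΔT) = 1.297 × (1 + 0.0041×278) = 2.776 Ω
P = I²R = (0.013)² × 2.776 = 4.69×10^-4 W

4.69×10^-4 W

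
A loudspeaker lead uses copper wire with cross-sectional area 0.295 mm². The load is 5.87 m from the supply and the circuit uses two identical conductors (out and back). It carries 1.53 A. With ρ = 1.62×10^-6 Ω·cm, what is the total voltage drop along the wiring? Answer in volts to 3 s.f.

ρ = 1.62×10^-6 Ω·cm = 1.62×10^-8 Ω·m
A = 0.295 mm² = 2.950e-07 m²
Total conductor length (both ways) L = 2 × 5.87 = 11.74 m
R = ρL/A = (1.62×10^-8)(11.74)/(2.950e-07) = 0.6447 Ω
V = IR = 1.53 × 0.6447 = 0.986 V

0.986 V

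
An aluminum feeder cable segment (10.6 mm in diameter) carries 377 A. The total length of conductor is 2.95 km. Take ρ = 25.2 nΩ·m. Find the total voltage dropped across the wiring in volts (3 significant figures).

ρ = 25.2 nΩ·m = 2.52×10^-8 Ω·m
A = π(d/2)² = π(5.3000e-03 m)² = 8.825e-05 m²
R = ρL/A = (2.52×10^-8)(2950)/(8.825e-05) = 0.8424 Ω
V = IR = 377 × 0.8424 = 318 V

318 V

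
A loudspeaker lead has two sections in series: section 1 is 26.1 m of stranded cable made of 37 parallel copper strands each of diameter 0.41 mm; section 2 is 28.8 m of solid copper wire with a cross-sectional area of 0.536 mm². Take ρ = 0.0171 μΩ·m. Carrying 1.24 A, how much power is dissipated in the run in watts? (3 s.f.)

ρ = 0.0171 μΩ·m = 1.71×10^-8 Ω·m
Section 1: A_strand = π(2.0500e-04)² = 1.320e-07 m²; R₁ = ρL/(N·A_s) = (1.71×10^-8)(26.1)/(37×1.320e-07) = 0.09136 Ω
Section 2: A = 0.536 mm² = 5.360e-07 m²
R₂ = (1.71×10^-8)(28.8)/(5.360e-07) = 0.9188 Ω
R = R₁ + R₂ = 1.01 Ω
P = I²R = (1.24)² × 1.01 = 1.55 W

1.55 W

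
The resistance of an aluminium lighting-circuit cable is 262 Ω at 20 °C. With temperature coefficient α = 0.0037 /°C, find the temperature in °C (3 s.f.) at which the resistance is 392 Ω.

R = R₀(1 + α(T − T₀)) ⇒ T = T₀ + (R/R₀ − 1)/α
T = 20 + (392/262 − 1)/0.0037 = 20 + (0.4962)/0.0037 = 154 °C

154 °C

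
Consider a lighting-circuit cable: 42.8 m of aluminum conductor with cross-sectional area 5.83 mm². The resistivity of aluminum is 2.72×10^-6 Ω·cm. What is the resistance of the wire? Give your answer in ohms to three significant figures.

ρ = 2.72×10^-6 Ω·cm = 2.72×10^-8 Ω·m
A = 5.83 mm² = 5.830e-06 m²
R = ρL/A = (2.72×10^-8)(42.8 m)/(5.830e-06 m²) = 0.200 Ω

0.200 Ω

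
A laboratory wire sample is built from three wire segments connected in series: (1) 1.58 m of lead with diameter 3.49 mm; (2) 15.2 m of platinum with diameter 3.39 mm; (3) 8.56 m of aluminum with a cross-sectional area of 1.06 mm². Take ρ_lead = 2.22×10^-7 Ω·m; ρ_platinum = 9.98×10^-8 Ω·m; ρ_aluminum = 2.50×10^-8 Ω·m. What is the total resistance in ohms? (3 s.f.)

Seg 1: A = π(d/2)² = π(1.7450e-03 m)² = 9.566e-06 m²
R_1 = (2.22×10^-7)(1.58)/(9.566e-06) = 0.03667 Ω
Seg 2: A = π(d/2)² = π(1.6950e-03 m)² = 9.026e-06 m²
R_2 = (9.98×10^-8)(15.2)/(9.026e-06) = 0.1681 Ω
Seg 3: A = 1.06 mm² = 1.060e-06 m²
R_3 = (2.50×10^-8)(8.56)/(1.060e-06) = 0.2019 Ω
R_total = R_1 + R_2 + R_3 = 0.407 Ω

0.407 Ω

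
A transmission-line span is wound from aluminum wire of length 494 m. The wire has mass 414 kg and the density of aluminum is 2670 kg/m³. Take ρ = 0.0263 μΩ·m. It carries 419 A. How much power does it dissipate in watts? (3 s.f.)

7270 W

ρ = 0.0263 μΩ·m = 2.63×10^-8 Ω·m
A = m/(density·L) = 414/(2670×494) = 3.1388e-04 m²
R = ρL/A = (2.63×10^-8)(494)/(3.1388e-04) = 0.04139 Ω
P = I²R = (419)² × 0.04139 = 7270 W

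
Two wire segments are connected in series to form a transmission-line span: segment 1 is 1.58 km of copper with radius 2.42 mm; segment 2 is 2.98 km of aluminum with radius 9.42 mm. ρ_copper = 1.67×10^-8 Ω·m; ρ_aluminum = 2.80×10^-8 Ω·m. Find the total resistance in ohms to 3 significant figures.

Segment 1: A = πr² = π(2.4200e-03 m)² = 1.840e-05 m²
R₁ = ρL/A = (1.67×10^-8)(1580)/(1.840e-05) = 1.434 Ω
Segment 2: A = πr² = π(9.4200e-03 m)² = 2.788e-04 m²
R₂ = (2.80×10^-8)(2980)/(2.788e-04) = 0.2993 Ω
R = R₁ + R₂ = 1.73 Ω

1.73 Ω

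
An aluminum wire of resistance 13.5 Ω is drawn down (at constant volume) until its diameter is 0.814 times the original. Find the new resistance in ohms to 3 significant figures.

30.7 Ω

Volume constant ⇒ L' = L/r² with r = 0.814. R' = ρL'/A' = ρ(L/r²)/(πr²d₀²/4) = R/r⁴.
R' = 2.278 × 13.5 = 30.7 Ω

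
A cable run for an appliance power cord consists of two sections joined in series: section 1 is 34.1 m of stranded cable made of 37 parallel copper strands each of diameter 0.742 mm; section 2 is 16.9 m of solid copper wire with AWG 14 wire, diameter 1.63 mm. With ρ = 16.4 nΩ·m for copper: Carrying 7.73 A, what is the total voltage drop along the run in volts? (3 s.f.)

1.30 V

ρ = 16.4 nΩ·m = 1.64×10^-8 Ω·m
Section 1: A_strand = π(3.7100e-04)² = 4.324e-07 m²; R₁ = ρL/(N·A_s) = (1.64×10^-8)(34.1)/(37×4.324e-07) = 0.03495 Ω
Section 2: A = π(1.63/2 mm)² = π(8.1500e-04 m)² = 2.087e-06 m²
R₂ = (1.64×10^-8)(16.9)/(2.087e-06) = 0.1328 Ω
R = R₁ + R₂ = 0.1678 Ω
V = IR = 7.73 × 0.1678 = 1.30 V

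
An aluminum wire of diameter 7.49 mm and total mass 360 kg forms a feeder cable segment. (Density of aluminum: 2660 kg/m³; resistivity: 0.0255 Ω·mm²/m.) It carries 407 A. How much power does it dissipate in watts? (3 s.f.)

ρ = 0.0255 Ω·mm²/m = 2.55×10^-8 Ω·m
A = π(d/2)² = π(3.7450e-03 m)² = 4.4061e-05 m²
L = m/(density·A) = 360/(2660×4.4061e-05) = 3072 m
R = ρL/A = (2.55×10^-8)(3072)/(4.4061e-05) = 1.778 Ω
P = I²R = (407)² × 1.778 = 2.94×10^5 W

2.94×10^5 W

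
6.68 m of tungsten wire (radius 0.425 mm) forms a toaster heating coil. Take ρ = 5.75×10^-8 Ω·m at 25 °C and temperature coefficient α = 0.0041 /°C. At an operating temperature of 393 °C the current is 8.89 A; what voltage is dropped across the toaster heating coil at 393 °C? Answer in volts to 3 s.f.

A = πr² = π(4.2500e-04 m)² = 5.675e-07 m²
R₍25₎ = ρL/A = (5.75×10^-8)(6.68)/(5.675e-07) = 0.6769 Ω
R₍393₎ = R₍25₎(1 + αΔT) = 0.6769 × (1 + 0.0041×368) = 1.698 Ω
V = IR = 8.89 × 1.698 = 15.1 V

15.1 V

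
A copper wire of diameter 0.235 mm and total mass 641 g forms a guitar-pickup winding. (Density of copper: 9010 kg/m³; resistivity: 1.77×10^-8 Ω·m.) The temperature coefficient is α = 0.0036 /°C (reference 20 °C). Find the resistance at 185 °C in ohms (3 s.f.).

1070 Ω

A = π(d/2)² = π(1.1750e-04 m)² = 4.3374e-08 m²
L = m/(density·A) = 0.641/(9010×4.3374e-08) = 1640 m
R = ρL/A = (1.77×10^-8)(1640)/(4.3374e-08) = 669.4 Ω
R(185 °C) = 669.4 × (1 + 0.0036×165) = 1070 Ω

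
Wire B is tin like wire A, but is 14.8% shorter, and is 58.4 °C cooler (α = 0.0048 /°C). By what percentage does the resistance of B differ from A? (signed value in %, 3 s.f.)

-38.7%

R ∝ ρL/d² with ρ ∝ (1+αΔT), so R_B/R_A = (1 − 14.8/100) × (1 − 0.0048×58.4)
= 0.852 × 0.7197 = 0.6132
(R_B − R_A)/R_A = 0.6132 − 1 = -38.7%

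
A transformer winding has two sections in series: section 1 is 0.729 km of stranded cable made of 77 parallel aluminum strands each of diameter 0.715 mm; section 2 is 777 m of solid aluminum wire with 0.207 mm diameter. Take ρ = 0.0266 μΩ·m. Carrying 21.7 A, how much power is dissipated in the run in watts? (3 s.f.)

ρ = 0.0266 μΩ·m = 2.66×10^-8 Ω·m
Section 1: A_strand = π(3.5750e-04)² = 4.015e-07 m²; R₁ = ρL/(N·A_s) = (2.66×10^-8)(729)/(77×4.015e-07) = 0.6272 Ω
Section 2: A = π(d/2)² = π(1.0350e-04 m)² = 3.365e-08 m²
R₂ = (2.66×10^-8)(777)/(3.365e-08) = 614.1 Ω
R = R₁ + R₂ = 614.8 Ω
P = I²R = (21.7)² × 614.8 = 2.89×10^5 W

2.89×10^5 W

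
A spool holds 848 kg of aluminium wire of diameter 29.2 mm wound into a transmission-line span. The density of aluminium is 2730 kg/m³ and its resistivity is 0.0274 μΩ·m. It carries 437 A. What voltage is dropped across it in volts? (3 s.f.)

ρ = 0.0274 μΩ·m = 2.74×10^-8 Ω·m
A = π(d/2)² = π(1.4600e-02 m)² = 6.6966e-04 m²
L = m/(density·A) = 848/(2730×6.6966e-04) = 463.9 m
R = ρL/A = (2.74×10^-8)(463.9)/(6.6966e-04) = 0.01898 Ω
V = IR = 437 × 0.01898 = 8.29 V

8.29 V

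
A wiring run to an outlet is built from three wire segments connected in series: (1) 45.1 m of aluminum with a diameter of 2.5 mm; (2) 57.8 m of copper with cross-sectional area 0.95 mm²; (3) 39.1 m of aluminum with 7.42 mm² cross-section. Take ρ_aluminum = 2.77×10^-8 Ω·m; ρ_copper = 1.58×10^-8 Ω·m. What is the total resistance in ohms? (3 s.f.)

1.36 Ω

Seg 1: A = π(d/2)² = π(1.2500e-03 m)² = 4.909e-06 m²
R_1 = (2.77×10^-8)(45.1)/(4.909e-06) = 0.2545 Ω
Seg 2: A = 0.95 mm² = 9.500e-07 m²
R_2 = (1.58×10^-8)(57.8)/(9.500e-07) = 0.9613 Ω
Seg 3: A = 7.42 mm² = 7.420e-06 m²
R_3 = (2.77×10^-8)(39.1)/(7.420e-06) = 0.146 Ω
R_total = R_1 + R_2 + R_3 = 1.36 Ω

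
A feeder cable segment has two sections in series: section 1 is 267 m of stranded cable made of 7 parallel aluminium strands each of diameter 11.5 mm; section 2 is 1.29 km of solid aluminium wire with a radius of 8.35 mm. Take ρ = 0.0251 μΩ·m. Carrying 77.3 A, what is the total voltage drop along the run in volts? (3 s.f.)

ρ = 0.0251 μΩ·m = 2.51×10^-8 Ω·m
Section 1: A_strand = π(5.7500e-03)² = 1.039e-04 m²; R₁ = ρL/(N·A_s) = (2.51×10^-8)(267)/(7×1.039e-04) = 0.009217 Ω
Section 2: A = πr² = π(8.3500e-03 m)² = 2.190e-04 m²
R₂ = (2.51×10^-8)(1290)/(2.190e-04) = 0.1478 Ω
R = R₁ + R₂ = 0.157 Ω
V = IR = 77.3 × 0.157 = 12.1 V

12.1 V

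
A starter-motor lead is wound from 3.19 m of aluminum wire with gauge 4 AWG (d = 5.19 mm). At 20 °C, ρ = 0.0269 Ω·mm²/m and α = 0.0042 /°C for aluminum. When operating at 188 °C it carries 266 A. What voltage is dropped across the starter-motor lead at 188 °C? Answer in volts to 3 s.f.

ρ = 0.0269 Ω·mm²/m = 2.69×10^-8 Ω·m
A = π(5.19/2 mm)² = π(2.5950e-03 m)² = 2.116e-05 m²
R₍20₎ = ρL/A = (2.69×10^-8)(3.19)/(2.116e-05) = 0.004056 Ω
R₍188₎ = R₍20₎(1 + αΔT) = 0.004056 × (1 + 0.0042×168) = 0.006918 Ω
V = IR = 266 × 0.006918 = 1.84 V

1.84 V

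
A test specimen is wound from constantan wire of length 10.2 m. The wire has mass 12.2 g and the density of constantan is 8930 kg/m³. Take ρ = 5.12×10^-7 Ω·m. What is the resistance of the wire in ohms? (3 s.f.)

39.0 Ω

A = m/(density·L) = 0.0122/(8930×10.2) = 1.3394e-07 m²
R = ρL/A = (5.12×10^-7)(10.2)/(1.3394e-07) = 39.0 Ω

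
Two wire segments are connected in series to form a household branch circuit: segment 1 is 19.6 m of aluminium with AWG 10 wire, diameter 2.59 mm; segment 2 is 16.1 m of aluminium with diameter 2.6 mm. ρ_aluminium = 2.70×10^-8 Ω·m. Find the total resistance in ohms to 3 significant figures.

Segment 1: A = π(2.59/2 mm)² = π(1.2950e-03 m)² = 5.269e-06 m²
R₁ = ρL/A = (2.70×10^-8)(19.6)/(5.269e-06) = 0.1004 Ω
Segment 2: A = π(d/2)² = π(1.3000e-03 m)² = 5.309e-06 m²
R₂ = (2.70×10^-8)(16.1)/(5.309e-06) = 0.08188 Ω
R = R₁ + R₂ = 0.182 Ω

0.182 Ω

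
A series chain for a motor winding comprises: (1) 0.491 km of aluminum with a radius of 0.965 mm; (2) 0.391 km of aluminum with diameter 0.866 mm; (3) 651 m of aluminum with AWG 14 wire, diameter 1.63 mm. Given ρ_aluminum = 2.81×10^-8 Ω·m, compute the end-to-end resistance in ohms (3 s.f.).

32.1 Ω

Seg 1: A = πr² = π(9.6500e-04 m)² = 2.926e-06 m²
R_1 = (2.81×10^-8)(491)/(2.926e-06) = 4.716 Ω
Seg 2: A = π(d/2)² = π(4.3300e-04 m)² = 5.890e-07 m²
R_2 = (2.81×10^-8)(391)/(5.890e-07) = 18.65 Ω
Seg 3: A = π(1.63/2 mm)² = π(8.1500e-04 m)² = 2.087e-06 m²
R_3 = (2.81×10^-8)(651)/(2.087e-06) = 8.766 Ω
R_total = R_1 + R_2 + R_3 = 32.1 Ω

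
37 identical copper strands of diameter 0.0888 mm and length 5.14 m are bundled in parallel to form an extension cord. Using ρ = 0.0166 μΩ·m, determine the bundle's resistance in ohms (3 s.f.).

0.372 Ω

ρ = 0.0166 μΩ·m = 1.66×10^-8 Ω·m
A_strand = π(4.4400e-05 m)² = 6.193e-09 m²
R_strand = ρL/A = (1.66×10^-8)(5.14)/(6.193e-09) = 13.78 Ω
R_total = R_strand/N = 13.78/37 = 0.372 Ω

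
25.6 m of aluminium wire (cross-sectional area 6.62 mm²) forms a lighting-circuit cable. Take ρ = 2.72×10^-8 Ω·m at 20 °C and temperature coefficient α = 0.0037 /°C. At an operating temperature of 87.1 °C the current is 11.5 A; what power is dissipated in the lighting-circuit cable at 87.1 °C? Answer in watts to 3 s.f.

17.4 W

A = 6.62 mm² = 6.620e-06 m²
R₍20₎ = ρL/A = (2.72×10^-8)(25.6)/(6.620e-06) = 0.1052 Ω
R₍87.1₎ = R₍20₎(1 + αΔT) = 0.1052 × (1 + 0.0037×67.1) = 0.1313 Ω
P = I²R = (11.5)² × 0.1313 = 17.4 W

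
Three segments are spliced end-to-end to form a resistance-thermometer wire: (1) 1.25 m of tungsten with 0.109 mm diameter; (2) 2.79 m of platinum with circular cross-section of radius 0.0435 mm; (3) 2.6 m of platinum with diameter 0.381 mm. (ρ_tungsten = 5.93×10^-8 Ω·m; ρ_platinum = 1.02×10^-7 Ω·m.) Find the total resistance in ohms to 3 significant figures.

Seg 1: A = π(d/2)² = π(5.4500e-05 m)² = 9.331e-09 m²
R_1 = (5.93×10^-8)(1.25)/(9.331e-09) = 7.944 Ω
Seg 2: A = πr² = π(4.3500e-05 m)² = 5.945e-09 m²
R_2 = (1.02×10^-7)(2.79)/(5.945e-09) = 47.87 Ω
Seg 3: A = π(d/2)² = π(1.9050e-04 m)² = 1.140e-07 m²
R_3 = (1.02×10^-7)(2.6)/(1.140e-07) = 2.326 Ω
R_total = R_1 + R_2 + R_3 = 58.1 Ω

58.1 Ω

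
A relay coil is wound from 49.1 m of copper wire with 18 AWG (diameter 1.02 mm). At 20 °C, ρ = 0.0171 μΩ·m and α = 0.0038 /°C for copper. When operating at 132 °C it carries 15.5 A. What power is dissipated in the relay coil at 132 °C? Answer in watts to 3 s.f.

352 W

ρ = 0.0171 μΩ·m = 1.71×10^-8 Ω·m
A = π(1.02/2 mm)² = π(5.1000e-04 m)² = 8.171e-07 m²
R₍20₎ = ρL/A = (1.71×10^-8)(49.1)/(8.171e-07) = 1.028 Ω
R₍132₎ = R₍20₎(1 + αΔT) = 1.028 × (1 + 0.0038×112) = 1.465 Ω
P = I²R = (15.5)² × 1.465 = 352 W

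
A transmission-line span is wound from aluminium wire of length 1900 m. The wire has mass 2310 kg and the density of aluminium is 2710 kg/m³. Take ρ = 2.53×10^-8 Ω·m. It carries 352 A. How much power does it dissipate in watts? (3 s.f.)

A = m/(density·L) = 2310/(2710×1900) = 4.4863e-04 m²
R = ρL/A = (2.53×10^-8)(1900)/(4.4863e-04) = 0.1071 Ω
P = I²R = (352)² × 0.1071 = 13300 W

13300 W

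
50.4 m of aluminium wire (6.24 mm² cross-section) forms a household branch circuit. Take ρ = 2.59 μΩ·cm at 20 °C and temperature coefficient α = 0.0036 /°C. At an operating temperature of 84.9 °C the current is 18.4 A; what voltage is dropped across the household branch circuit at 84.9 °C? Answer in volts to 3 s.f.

4.75 V

ρ = 2.59 μΩ·cm = 2.59×10^-8 Ω·m
A = 6.24 mm² = 6.240e-06 m²
R₍20₎ = ρL/A = (2.59×10^-8)(50.4)/(6.240e-06) = 0.2092 Ω
R₍84.9₎ = R₍20₎(1 + αΔT) = 0.2092 × (1 + 0.0036×64.9) = 0.2581 Ω
V = IR = 18.4 × 0.2581 = 4.75 V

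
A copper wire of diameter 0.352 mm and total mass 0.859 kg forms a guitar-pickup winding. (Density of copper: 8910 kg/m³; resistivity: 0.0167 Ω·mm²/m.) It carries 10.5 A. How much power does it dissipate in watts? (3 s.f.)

ρ = 0.0167 Ω·mm²/m = 1.67×10^-8 Ω·m
A = π(d/2)² = π(1.7600e-04 m)² = 9.7314e-08 m²
L = m/(density·A) = 0.859/(8910×9.7314e-08) = 990.7 m
R = ρL/A = (1.67×10^-8)(990.7)/(9.7314e-08) = 170 Ω
P = I²R = (10.5)² × 170 = 18700 W

18700 W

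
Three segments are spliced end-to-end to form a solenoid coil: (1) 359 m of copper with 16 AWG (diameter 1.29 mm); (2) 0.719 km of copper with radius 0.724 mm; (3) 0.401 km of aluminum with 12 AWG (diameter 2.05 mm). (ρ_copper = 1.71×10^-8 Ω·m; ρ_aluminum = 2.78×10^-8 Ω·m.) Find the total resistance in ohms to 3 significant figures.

15.5 Ω

Seg 1: A = π(1.29/2 mm)² = π(6.4500e-04 m)² = 1.307e-06 m²
R_1 = (1.71×10^-8)(359)/(1.307e-06) = 4.697 Ω
Seg 2: A = πr² = π(7.2400e-04 m)² = 1.647e-06 m²
R_2 = (1.71×10^-8)(719)/(1.647e-06) = 7.466 Ω
Seg 3: A = π(2.05/2 mm)² = π(1.0250e-03 m)² = 3.301e-06 m²
R_3 = (2.78×10^-8)(401)/(3.301e-06) = 3.377 Ω
R_total = R_1 + R_2 + R_3 = 15.5 Ω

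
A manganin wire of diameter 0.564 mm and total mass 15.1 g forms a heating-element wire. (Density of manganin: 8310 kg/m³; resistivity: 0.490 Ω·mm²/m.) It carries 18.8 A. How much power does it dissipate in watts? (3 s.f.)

5040 W

ρ = 0.490 Ω·mm²/m = 4.90×10^-7 Ω·m
A = π(d/2)² = π(2.8200e-04 m)² = 2.4983e-07 m²
L = m/(density·A) = 0.0151/(8310×2.4983e-07) = 7.273 m
R = ρL/A = (4.90×10^-7)(7.273)/(2.4983e-07) = 14.27 Ω
P = I²R = (18.8)² × 14.27 = 5040 W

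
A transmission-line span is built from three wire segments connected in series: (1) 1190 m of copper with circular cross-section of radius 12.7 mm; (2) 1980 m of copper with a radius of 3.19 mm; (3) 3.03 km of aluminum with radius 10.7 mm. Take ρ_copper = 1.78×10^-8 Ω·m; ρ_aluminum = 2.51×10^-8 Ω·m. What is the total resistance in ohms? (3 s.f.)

Seg 1: A = πr² = π(1.2700e-02 m)² = 5.067e-04 m²
R_1 = (1.78×10^-8)(1190)/(5.067e-04) = 0.0418 Ω
Seg 2: A = πr² = π(3.1900e-03 m)² = 3.197e-05 m²
R_2 = (1.78×10^-8)(1980)/(3.197e-05) = 1.102 Ω
Seg 3: A = πr² = π(1.0700e-02 m)² = 3.597e-04 m²
R_3 = (2.51×10^-8)(3030)/(3.597e-04) = 0.2114 Ω
R_total = R_1 + R_2 + R_3 = 1.36 Ω

1.36 Ω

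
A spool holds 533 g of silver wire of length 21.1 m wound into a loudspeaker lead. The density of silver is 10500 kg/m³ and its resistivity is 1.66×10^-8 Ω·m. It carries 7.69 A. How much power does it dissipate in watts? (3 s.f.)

8.61 W

A = m/(density·L) = 0.533/(10500×21.1) = 2.4058e-06 m²
R = ρL/A = (1.66×10^-8)(21.1)/(2.4058e-06) = 0.1456 Ω
P = I²R = (7.69)² × 0.1456 = 8.61 W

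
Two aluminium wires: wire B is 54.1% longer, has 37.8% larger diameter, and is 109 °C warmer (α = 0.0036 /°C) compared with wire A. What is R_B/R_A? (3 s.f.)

R ∝ ρL/d² with ρ ∝ (1+αΔT), so R_B/R_A = (1 + 54.1/100) × (1 + 37.8/100)⁻² × (1 + 0.0036×109)
= 1.541 × 0.5266 × 1.392 = 1.13

1.13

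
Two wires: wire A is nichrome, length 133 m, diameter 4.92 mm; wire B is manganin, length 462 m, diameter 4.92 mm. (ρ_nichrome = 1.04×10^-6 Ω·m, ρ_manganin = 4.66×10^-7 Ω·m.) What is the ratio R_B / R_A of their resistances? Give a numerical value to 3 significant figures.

R ∝ ρL/d², so R_B/R_A = (ρ_B/ρ_A) × (L_B/L_A)
= (4.66×10^-7/1.04×10^-6) × (462/133) = 1.56

1.56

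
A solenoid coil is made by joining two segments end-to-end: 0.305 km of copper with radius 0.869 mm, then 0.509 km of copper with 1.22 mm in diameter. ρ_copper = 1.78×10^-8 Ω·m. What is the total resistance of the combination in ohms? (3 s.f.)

10.0 Ω

Segment 1: A = πr² = π(8.6900e-04 m)² = 2.372e-06 m²
R₁ = ρL/A = (1.78×10^-8)(305)/(2.372e-06) = 2.288 Ω
Segment 2: A = π(d/2)² = π(6.1000e-04 m)² = 1.169e-06 m²
R₂ = (1.78×10^-8)(509)/(1.169e-06) = 7.75 Ω
R = R₁ + R₂ = 10.0 Ω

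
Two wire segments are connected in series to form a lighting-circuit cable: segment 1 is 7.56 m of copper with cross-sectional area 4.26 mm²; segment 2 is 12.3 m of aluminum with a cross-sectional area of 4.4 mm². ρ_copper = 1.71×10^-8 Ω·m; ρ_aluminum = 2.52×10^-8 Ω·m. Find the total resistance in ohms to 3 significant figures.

0.101 Ω

Segment 1: A = 4.26 mm² = 4.260e-06 m²
R₁ = ρL/A = (1.71×10^-8)(7.56)/(4.260e-06) = 0.03035 Ω
Segment 2: A = 4.4 mm² = 4.400e-06 m²
R₂ = (2.52×10^-8)(12.3)/(4.400e-06) = 0.07045 Ω
R = R₁ + R₂ = 0.101 Ω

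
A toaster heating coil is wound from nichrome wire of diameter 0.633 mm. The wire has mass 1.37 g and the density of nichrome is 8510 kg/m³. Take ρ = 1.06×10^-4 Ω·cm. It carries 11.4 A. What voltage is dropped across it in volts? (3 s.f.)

19.6 V

ρ = 1.06×10^-4 Ω·cm = 1.06×10^-6 Ω·m
A = π(d/2)² = π(3.1650e-04 m)² = 3.1470e-07 m²
L = m/(density·A) = 0.00137/(8510×3.1470e-07) = 0.5116 m
R = ρL/A = (1.06×10^-6)(0.5116)/(3.1470e-07) = 1.723 Ω
V = IR = 11.4 × 1.723 = 19.6 V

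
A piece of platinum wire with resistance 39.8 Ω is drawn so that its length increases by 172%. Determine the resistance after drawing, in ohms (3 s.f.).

k = 1 + 172/100 = 2.72; volume constant ⇒ A' = A/k, so R' = k²R.
R' = 7.398 × 39.8 = 294 Ω

294 Ω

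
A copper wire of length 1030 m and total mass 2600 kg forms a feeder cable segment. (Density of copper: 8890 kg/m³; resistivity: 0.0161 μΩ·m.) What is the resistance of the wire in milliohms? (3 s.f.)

ρ = 0.0161 μΩ·m = 1.61×10^-8 Ω·m
A = m/(density·L) = 2600/(8890×1030) = 2.8395e-04 m²
R = ρL/A = (1.61×10^-8)(1030)/(2.8395e-04) = 58.4 mΩ

58.4 mΩ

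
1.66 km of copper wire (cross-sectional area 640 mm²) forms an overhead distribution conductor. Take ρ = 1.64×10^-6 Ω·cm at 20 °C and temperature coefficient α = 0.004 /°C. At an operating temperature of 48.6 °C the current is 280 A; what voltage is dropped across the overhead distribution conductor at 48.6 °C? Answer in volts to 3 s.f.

13.3 V

ρ = 1.64×10^-6 Ω·cm = 1.64×10^-8 Ω·m
A = 640 mm² = 6.400e-04 m²
R₍20₎ = ρL/A = (1.64×10^-8)(1660)/(6.400e-04) = 0.04254 Ω
R₍48.6₎ = R₍20₎(1 + αΔT) = 0.04254 × (1 + 0.004×28.6) = 0.0474 Ω
V = IR = 280 × 0.0474 = 13.3 V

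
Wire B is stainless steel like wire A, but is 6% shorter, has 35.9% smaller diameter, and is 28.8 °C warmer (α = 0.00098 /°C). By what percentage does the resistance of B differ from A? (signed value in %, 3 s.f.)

135%

R ∝ ρL/d² with ρ ∝ (1+αΔT), so R_B/R_A = (1 − 6/100) × (1 − 35.9/100)⁻² × (1 + 0.00098×28.8)
= 0.94 × 2.434 × 1.028 = 2.352
(R_B − R_A)/R_A = 2.352 − 1 = 135%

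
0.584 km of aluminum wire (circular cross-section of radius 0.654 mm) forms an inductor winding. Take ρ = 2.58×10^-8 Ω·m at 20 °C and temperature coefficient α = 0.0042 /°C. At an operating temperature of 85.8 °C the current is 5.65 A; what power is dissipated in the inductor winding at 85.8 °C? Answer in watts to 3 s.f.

A = πr² = π(6.5400e-04 m)² = 1.344e-06 m²
R₍20₎ = ρL/A = (2.58×10^-8)(584)/(1.344e-06) = 11.21 Ω
R₍85.8₎ = R₍20₎(1 + αΔT) = 11.21 × (1 + 0.0042×65.8) = 14.31 Ω
P = I²R = (5.65)² × 14.31 = 457 W

457 W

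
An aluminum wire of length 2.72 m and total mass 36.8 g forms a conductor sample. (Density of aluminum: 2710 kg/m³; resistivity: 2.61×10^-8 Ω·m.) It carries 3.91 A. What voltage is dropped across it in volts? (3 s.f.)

0.0556 V

A = m/(density·L) = 0.0368/(2710×2.72) = 4.9924e-06 m²
R = ρL/A = (2.61×10^-8)(2.72)/(4.9924e-06) = 0.01422 Ω
V = IR = 3.91 × 0.01422 = 0.0556 V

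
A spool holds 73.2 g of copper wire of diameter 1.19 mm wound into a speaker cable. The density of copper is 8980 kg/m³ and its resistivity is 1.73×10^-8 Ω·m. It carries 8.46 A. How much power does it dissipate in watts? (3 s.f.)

A = π(d/2)² = π(5.9500e-04 m)² = 1.1122e-06 m²
L = m/(density·A) = 0.0732/(8980×1.1122e-06) = 7.329 m
R = ρL/A = (1.73×10^-8)(7.329)/(1.1122e-06) = 0.114 Ω
P = I²R = (8.46)² × 0.114 = 8.16 W

8.16 W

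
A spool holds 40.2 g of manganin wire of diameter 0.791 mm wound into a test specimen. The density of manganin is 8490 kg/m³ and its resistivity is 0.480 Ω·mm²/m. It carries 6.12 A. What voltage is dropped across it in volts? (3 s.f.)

57.6 V

ρ = 0.480 Ω·mm²/m = 4.80×10^-7 Ω·m
A = π(d/2)² = π(3.9550e-04 m)² = 4.9141e-07 m²
L = m/(density·A) = 0.0402/(8490×4.9141e-07) = 9.636 m
R = ρL/A = (4.80×10^-7)(9.636)/(4.9141e-07) = 9.412 Ω
V = IR = 6.12 × 9.412 = 57.6 V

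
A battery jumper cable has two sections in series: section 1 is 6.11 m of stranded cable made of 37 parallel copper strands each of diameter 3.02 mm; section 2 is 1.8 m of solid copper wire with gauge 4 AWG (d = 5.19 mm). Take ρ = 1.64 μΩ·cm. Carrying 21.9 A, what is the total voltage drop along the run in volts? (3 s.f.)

0.0388 V

ρ = 1.64 μΩ·cm = 1.64×10^-8 Ω·m
Section 1: A_strand = π(1.5100e-03)² = 7.163e-06 m²; R₁ = ρL/(N·A_s) = (1.64×10^-8)(6.11)/(37×7.163e-06) = 3.781×10^-4 Ω
Section 2: A = π(5.19/2 mm)² = π(2.5950e-03 m)² = 2.116e-05 m²
R₂ = (1.64×10^-8)(1.8)/(2.116e-05) = 0.001395 Ω
R = R₁ + R₂ = 0.001773 Ω
V = IR = 21.9 × 0.001773 = 0.0388 V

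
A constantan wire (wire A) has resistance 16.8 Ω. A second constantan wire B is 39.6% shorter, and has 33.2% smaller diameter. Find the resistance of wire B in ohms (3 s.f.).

22.7 Ω

R ∝ L/d², so R_B/R_A = (1 − 39.6/100) × (1 − 33.2/100)⁻²
= 0.604 × 2.241 = 1.354
R_B = 1.354 × 16.8 = 22.7 Ω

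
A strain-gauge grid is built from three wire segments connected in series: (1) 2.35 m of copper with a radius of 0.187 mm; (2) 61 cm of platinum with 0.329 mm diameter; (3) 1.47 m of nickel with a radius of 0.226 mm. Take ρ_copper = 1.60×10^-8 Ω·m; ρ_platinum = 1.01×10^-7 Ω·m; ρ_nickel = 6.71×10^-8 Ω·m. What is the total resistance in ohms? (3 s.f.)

1.68 Ω

Seg 1: A = πr² = π(1.8700e-04 m)² = 1.099e-07 m²
R_1 = (1.60×10^-8)(2.35)/(1.099e-07) = 0.3423 Ω
Seg 2: A = π(d/2)² = π(1.6450e-04 m)² = 8.501e-08 m²
R_2 = (1.01×10^-7)(0.61)/(8.501e-08) = 0.7247 Ω
Seg 3: A = πr² = π(2.2600e-04 m)² = 1.605e-07 m²
R_3 = (6.71×10^-8)(1.47)/(1.605e-07) = 0.6147 Ω
R_total = R_1 + R_2 + R_3 = 1.68 Ω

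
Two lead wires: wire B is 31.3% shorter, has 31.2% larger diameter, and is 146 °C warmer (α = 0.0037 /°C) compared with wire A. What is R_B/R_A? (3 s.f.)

0.615

R ∝ ρL/d² with ρ ∝ (1+αΔT), so R_B/R_A = (1 − 31.3/100) × (1 + 31.2/100)⁻² × (1 + 0.0037×146)
= 0.687 × 0.5809 × 1.54 = 0.615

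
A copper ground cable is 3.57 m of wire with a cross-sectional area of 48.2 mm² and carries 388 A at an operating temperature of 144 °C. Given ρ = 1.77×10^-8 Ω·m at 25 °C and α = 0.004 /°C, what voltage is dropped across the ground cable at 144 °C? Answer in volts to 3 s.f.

0.751 V

A = 48.2 mm² = 4.820e-05 m²
R₍25₎ = ρL/A = (1.77×10^-8)(3.57)/(4.820e-05) = 0.001311 Ω
R₍144₎ = R₍25₎(1 + αΔT) = 0.001311 × (1 + 0.004×119) = 0.001935 Ω
V = IR = 388 × 0.001935 = 0.751 V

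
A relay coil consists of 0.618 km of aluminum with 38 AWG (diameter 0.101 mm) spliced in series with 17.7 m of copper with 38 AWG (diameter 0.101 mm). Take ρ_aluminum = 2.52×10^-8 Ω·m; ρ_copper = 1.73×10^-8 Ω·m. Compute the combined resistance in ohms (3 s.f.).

Segment 1: A = π(0.101/2 mm)² = π(5.0500e-05 m)² = 8.012e-09 m²
R₁ = ρL/A = (2.52×10^-8)(618)/(8.012e-09) = 1944 Ω
R₂ = (1.73×10^-8)(17.7)/(8.012e-09) = 38.22 Ω
R = R₁ + R₂ = 1980 Ω

1980 Ω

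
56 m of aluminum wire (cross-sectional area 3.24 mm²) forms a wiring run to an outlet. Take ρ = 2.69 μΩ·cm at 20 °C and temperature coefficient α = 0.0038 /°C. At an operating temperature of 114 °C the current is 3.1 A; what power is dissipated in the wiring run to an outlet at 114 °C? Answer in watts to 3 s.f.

ρ = 2.69 μΩ·cm = 2.69×10^-8 Ω·m
A = 3.24 mm² = 3.240e-06 m²
R₍20₎ = ρL/A = (2.69×10^-8)(56)/(3.240e-06) = 0.4649 Ω
R₍114₎ = R₍20₎(1 + αΔT) = 0.4649 × (1 + 0.0038×94) = 0.631 Ω
P = I²R = (3.1)² × 0.631 = 6.06 W

6.06 W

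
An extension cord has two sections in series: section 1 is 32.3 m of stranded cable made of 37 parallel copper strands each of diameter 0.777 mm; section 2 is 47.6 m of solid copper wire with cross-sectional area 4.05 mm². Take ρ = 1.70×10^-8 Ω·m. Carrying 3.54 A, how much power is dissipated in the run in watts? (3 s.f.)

2.90 W

Section 1: A_strand = π(3.8850e-04)² = 4.742e-07 m²; R₁ = ρL/(N·A_s) = (1.70×10^-8)(32.3)/(37×4.742e-07) = 0.0313 Ω
Section 2: A = 4.05 mm² = 4.050e-06 m²
R₂ = (1.70×10^-8)(47.6)/(4.050e-06) = 0.1998 Ω
R = R₁ + R₂ = 0.2311 Ω
P = I²R = (3.54)² × 0.2311 = 2.90 W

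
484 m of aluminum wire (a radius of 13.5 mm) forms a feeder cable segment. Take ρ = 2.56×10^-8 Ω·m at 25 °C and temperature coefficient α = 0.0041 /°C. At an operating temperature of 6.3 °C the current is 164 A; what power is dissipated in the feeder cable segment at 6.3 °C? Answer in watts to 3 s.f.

537 W

A = πr² = π(1.3500e-02 m)² = 5.726e-04 m²
R₍25₎ = ρL/A = (2.56×10^-8)(484)/(5.726e-04) = 0.02164 Ω
R₍6.3₎ = R₍25₎(1 + αΔT) = 0.02164 × (1 + 0.0041×-18.7) = 0.01998 Ω
P = I²R = (164)² × 0.01998 = 537 W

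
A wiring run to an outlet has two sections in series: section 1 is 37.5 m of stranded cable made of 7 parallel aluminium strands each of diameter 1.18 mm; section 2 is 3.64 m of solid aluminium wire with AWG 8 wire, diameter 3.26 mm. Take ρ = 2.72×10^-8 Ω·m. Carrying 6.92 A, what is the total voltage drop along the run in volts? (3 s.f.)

1.00 V

Section 1: A_strand = π(5.9000e-04)² = 1.094e-06 m²; R₁ = ρL/(N·A_s) = (2.72×10^-8)(37.5)/(7×1.094e-06) = 0.1332 Ω
Section 2: A = π(3.26/2 mm)² = π(1.6300e-03 m)² = 8.347e-06 m²
R₂ = (2.72×10^-8)(3.64)/(8.347e-06) = 0.01186 Ω
R = R₁ + R₂ = 0.1451 Ω
V = IR = 6.92 × 0.1451 = 1.00 V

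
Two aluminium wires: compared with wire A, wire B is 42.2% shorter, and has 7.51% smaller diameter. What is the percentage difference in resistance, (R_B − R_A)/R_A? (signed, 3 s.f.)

-32.4%

R ∝ L/d², so R_B/R_A = (1 − 42.2/100) × (1 − 7.51/100)⁻²
= 0.578 × 1.169 = 0.6757
(R_B − R_A)/R_A = 0.6757 − 1 = -32.4%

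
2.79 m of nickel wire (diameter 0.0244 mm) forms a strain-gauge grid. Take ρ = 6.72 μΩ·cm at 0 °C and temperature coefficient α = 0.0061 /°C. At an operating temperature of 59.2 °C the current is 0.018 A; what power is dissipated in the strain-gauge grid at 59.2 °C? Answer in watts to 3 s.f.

ρ = 6.72 μΩ·cm = 6.72×10^-8 Ω·m
A = π(d/2)² = π(1.2200e-05 m)² = 4.676e-10 m²
R₍0₎ = ρL/A = (6.72×10^-8)(2.79)/(4.676e-10) = 401 Ω
R₍59.2₎ = R₍0₎(1 + αΔT) = 401 × (1 + 0.0061×59.2) = 545.8 Ω
P = I²R = (0.018)² × 545.8 = 0.177 W

0.177 W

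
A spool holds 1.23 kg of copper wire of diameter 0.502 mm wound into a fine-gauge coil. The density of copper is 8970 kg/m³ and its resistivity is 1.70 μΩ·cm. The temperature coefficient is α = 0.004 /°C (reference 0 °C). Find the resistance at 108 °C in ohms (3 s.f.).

85.2 Ω

ρ = 1.70 μΩ·cm = 1.70×10^-8 Ω·m
A = π(d/2)² = π(2.5100e-04 m)² = 1.9792e-07 m²
L = m/(density·A) = 1.23/(8970×1.9792e-07) = 692.8 m
R = ρL/A = (1.70×10^-8)(692.8)/(1.9792e-07) = 59.51 Ω
R(108 °C) = 59.51 × (1 + 0.004×108) = 85.2 Ω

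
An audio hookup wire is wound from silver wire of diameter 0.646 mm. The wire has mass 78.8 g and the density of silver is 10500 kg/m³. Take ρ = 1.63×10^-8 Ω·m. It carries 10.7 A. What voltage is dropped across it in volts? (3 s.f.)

12.2 V

A = π(d/2)² = π(3.2300e-04 m)² = 3.2776e-07 m²
L = m/(density·A) = 0.0788/(10500×3.2776e-07) = 22.9 m
R = ρL/A = (1.63×10^-8)(22.9)/(3.2776e-07) = 1.139 Ω
V = IR = 10.7 × 1.139 = 12.2 V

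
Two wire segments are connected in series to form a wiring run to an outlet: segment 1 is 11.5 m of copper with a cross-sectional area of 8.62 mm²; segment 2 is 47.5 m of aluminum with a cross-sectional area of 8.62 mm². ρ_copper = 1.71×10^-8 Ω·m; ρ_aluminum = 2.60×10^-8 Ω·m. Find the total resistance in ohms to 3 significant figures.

Segment 1: A = 8.62 mm² = 8.620e-06 m²
R₁ = ρL/A = (1.71×10^-8)(11.5)/(8.620e-06) = 0.02281 Ω
R₂ = (2.60×10^-8)(47.5)/(8.620e-06) = 0.1433 Ω
R = R₁ + R₂ = 0.166 Ω

0.166 Ω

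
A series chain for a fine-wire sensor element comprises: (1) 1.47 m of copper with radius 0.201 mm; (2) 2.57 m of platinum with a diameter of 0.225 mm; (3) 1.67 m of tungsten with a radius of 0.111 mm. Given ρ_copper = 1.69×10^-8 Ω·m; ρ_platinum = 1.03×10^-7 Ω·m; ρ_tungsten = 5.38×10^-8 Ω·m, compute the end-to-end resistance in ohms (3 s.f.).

9.17 Ω

Seg 1: A = πr² = π(2.0100e-04 m)² = 1.269e-07 m²
R_1 = (1.69×10^-8)(1.47)/(1.269e-07) = 0.1957 Ω
Seg 2: A = π(d/2)² = π(1.1250e-04 m)² = 3.976e-08 m²
R_2 = (1.03×10^-7)(2.57)/(3.976e-08) = 6.658 Ω
Seg 3: A = πr² = π(1.1100e-04 m)² = 3.871e-08 m²
R_3 = (5.38×10^-8)(1.67)/(3.871e-08) = 2.321 Ω
R_total = R_1 + R_2 + R_3 = 9.17 Ω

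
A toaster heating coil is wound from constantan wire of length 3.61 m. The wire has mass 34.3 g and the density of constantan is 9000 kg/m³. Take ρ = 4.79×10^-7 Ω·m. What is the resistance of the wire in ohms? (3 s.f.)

1.64 Ω

A = m/(density·L) = 0.0343/(9000×3.61) = 1.0557e-06 m²
R = ρL/A = (4.79×10^-7)(3.61)/(1.0557e-06) = 1.64 Ω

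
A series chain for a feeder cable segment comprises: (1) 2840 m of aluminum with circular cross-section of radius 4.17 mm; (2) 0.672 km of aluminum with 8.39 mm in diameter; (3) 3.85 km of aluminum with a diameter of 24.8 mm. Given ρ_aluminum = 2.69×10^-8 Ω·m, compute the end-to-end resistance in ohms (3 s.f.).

1.94 Ω

Seg 1: A = πr² = π(4.1700e-03 m)² = 5.463e-05 m²
R_1 = (2.69×10^-8)(2840)/(5.463e-05) = 1.398 Ω
Seg 2: A = π(d/2)² = π(4.1950e-03 m)² = 5.529e-05 m²
R_2 = (2.69×10^-8)(672)/(5.529e-05) = 0.327 Ω
Seg 3: A = π(d/2)² = π(1.2400e-02 m)² = 4.831e-04 m²
R_3 = (2.69×10^-8)(3850)/(4.831e-04) = 0.2144 Ω
R_total = R_1 + R_2 + R_3 = 1.94 Ω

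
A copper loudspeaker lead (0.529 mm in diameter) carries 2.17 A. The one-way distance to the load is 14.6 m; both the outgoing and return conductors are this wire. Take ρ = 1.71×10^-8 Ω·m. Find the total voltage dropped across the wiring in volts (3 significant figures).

4.93 V

A = π(d/2)² = π(2.6450e-04 m)² = 2.198e-07 m²
Total conductor length (both ways) L = 2 × 14.6 = 29.2 m
R = ρL/A = (1.71×10^-8)(29.2)/(2.198e-07) = 2.272 Ω
V = IR = 2.17 × 2.272 = 4.93 V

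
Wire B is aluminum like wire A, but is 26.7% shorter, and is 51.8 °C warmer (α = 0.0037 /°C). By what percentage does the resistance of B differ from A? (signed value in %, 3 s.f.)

-12.7%

R ∝ ρL/d² with ρ ∝ (1+αΔT), so R_B/R_A = (1 − 26.7/100) × (1 + 0.0037×51.8)
= 0.733 × 1.192 = 0.8735
(R_B − R_A)/R_A = 0.8735 − 1 = -12.7%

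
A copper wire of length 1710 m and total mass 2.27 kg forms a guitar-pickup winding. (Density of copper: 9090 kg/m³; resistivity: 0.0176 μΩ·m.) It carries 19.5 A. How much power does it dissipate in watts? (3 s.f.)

78400 W

ρ = 0.0176 μΩ·m = 1.76×10^-8 Ω·m
A = m/(density·L) = 2.27/(9090×1710) = 1.4604e-07 m²
R = ρL/A = (1.76×10^-8)(1710)/(1.4604e-07) = 206.1 Ω
P = I²R = (19.5)² × 206.1 = 78400 W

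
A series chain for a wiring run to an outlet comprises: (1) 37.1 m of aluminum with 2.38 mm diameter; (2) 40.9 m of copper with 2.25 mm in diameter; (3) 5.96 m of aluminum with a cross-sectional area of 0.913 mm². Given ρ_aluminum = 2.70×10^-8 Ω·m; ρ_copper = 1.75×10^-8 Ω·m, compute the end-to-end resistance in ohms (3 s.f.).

0.581 Ω

Seg 1: A = π(d/2)² = π(1.1900e-03 m)² = 4.449e-06 m²
R_1 = (2.70×10^-8)(37.1)/(4.449e-06) = 0.2252 Ω
Seg 2: A = π(d/2)² = π(1.1250e-03 m)² = 3.976e-06 m²
R_2 = (1.75×10^-8)(40.9)/(3.976e-06) = 0.18 Ω
Seg 3: A = 0.913 mm² = 9.130e-07 m²
R_3 = (2.70×10^-8)(5.96)/(9.130e-07) = 0.1763 Ω
R_total = R_1 + R_2 + R_3 = 0.581 Ω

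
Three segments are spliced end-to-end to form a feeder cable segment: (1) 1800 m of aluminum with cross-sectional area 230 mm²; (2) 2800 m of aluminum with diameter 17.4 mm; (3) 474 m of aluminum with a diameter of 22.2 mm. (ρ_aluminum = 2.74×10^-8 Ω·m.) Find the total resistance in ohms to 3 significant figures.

Seg 1: A = 230 mm² = 2.300e-04 m²
R_1 = (2.74×10^-8)(1800)/(2.300e-04) = 0.2144 Ω
Seg 2: A = π(d/2)² = π(8.7000e-03 m)² = 2.378e-04 m²
R_2 = (2.74×10^-8)(2800)/(2.378e-04) = 0.3226 Ω
Seg 3: A = π(d/2)² = π(1.1100e-02 m)² = 3.871e-04 m²
R_3 = (2.74×10^-8)(474)/(3.871e-04) = 0.03355 Ω
R_total = R_1 + R_2 + R_3 = 0.571 Ω

0.571 Ω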